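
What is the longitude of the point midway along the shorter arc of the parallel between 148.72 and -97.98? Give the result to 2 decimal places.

-154.63°

Signed shortest Δλ from +148.72° to -97.98° is +113.30°.
Midpoint longitude = +148.72° + (+113.30°)/2 = +148.72° + 56.65° = +205.37°.
Normalise into (−180°, 180°]: -154.63°.
(The naïve average (+148.72 + -97.98)/2 = 25.37° is on the wrong side of the globe.)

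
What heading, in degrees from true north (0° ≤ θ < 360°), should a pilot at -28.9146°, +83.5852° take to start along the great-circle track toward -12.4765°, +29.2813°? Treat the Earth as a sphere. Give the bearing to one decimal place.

276.2°

Δλ = 29.2813 − 83.5852 = -54.3039°.
θ = atan2( sin Δλ · cos φ₂ , cos φ₁ · sin φ₂ − sin φ₁ · cos φ₂ · cos Δλ )
  = atan2(-0.79294, 0.08635) = -83.785° → normalised to [0°, 360°): 276.215°.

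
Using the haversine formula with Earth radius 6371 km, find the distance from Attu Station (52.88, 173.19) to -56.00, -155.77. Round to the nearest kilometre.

12435 km

Δλ = -155.77 − 173.19 = -328.96°; wrapped into (−180°, 180°]: 31.04°.
Δφ = -56.00 − 52.88 = -108.88°.
a = sin²(Δφ/2) + cos φ₁ · cos φ₂ · sin²(Δλ/2) = 0.685955.
c = 2·atan2(√a, √(1−a)) = 1.95186 rad → d = 6371·c ≈ 12435.31 km.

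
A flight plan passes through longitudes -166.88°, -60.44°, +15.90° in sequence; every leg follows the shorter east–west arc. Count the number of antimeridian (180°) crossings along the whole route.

0

Leg 1: -166.88° → -60.44°, shortest Δλ = 106.44° (east) — does not cross 180°.
Leg 2: -60.44° → +15.90°, shortest Δλ = 76.34° (east) — does not cross 180°.
Total crossings: 0.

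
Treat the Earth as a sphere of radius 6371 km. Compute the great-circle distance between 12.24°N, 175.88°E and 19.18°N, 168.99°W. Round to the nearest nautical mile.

Δλ = -168.99 − 175.88 = -344.87°; wrapped into (−180°, 180°]: 15.13°.
Δφ = 19.18 − 12.24 = 6.94°.
a = sin²(Δφ/2) + cos φ₁ · cos φ₂ · sin²(Δλ/2) = 0.019661.
c = 2·atan2(√a, √(1−a)) = 0.28136 rad → d = 6371·c ≈ 1792.57 km ≈ 967.91 nmi.

968 nmi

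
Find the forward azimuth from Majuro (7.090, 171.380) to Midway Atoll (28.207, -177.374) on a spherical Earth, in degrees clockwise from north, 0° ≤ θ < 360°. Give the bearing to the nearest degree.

25°

Δλ = -177.374 − 171.380 = -348.754°; wrapped into (−180°, 180°]: 11.246°.
θ = atan2( sin Δλ · cos φ₂ , cos φ₁ · sin φ₂ − sin φ₁ · cos φ₂ · cos Δλ )
  = atan2(0.17186, 0.36236) = 25.374° → normalised to [0°, 360°): 25.374°.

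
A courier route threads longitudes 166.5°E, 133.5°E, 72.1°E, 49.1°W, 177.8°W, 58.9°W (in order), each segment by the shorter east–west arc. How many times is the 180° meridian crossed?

0

Leg 1: +166.5° → +133.5°, shortest Δλ = -33.0° (west) — does not cross 180°.
Leg 2: +133.5° → +72.1°, shortest Δλ = -61.4° (west) — does not cross 180°.
Leg 3: +72.1° → -49.1°, shortest Δλ = -121.2° (west) — does not cross 180°.
Leg 4: -49.1° → -177.8°, shortest Δλ = -128.7° (west) — does not cross 180°.
Leg 5: -177.8° → -58.9°, shortest Δλ = 118.9° (east) — does not cross 180°.
Total crossings: 0.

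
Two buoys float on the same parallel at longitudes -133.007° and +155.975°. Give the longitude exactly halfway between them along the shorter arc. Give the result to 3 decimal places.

-168.516°

Signed shortest Δλ from -133.007° to +155.975° is -71.018°.
Midpoint longitude = -133.007° + (-71.018°)/2 = -133.007° − 35.509° = -168.516°.
(The naïve average (-133.007 + +155.975)/2 = 11.484° is on the wrong side of the globe.)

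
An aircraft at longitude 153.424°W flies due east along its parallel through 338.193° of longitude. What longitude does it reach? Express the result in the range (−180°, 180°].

175.231°W

Start at -153.424°; shift +338.193° → +184.769°.
+184.769° lies outside (−180°, 180°]; subtract 360° → -175.231°.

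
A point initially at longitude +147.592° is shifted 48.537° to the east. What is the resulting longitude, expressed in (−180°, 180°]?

-163.871°

Start at +147.592°; shift +48.537° → +196.129°.
+196.129° lies outside (−180°, 180°]; subtract 360° → -163.871°.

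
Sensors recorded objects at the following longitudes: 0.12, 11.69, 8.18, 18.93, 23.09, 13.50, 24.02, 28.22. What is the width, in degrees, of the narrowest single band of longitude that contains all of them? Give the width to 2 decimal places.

Sort the longitudes: +0.12°, +8.18°, +11.69°, +13.50°, +18.93°, +23.09°, +24.02°, +28.22°.
Eastward gaps between consecutive values (wrapping around): 8.06°, 3.51°, 1.81°, 5.43°, 4.16°, 0.93°, 4.20°, 331.90°.
Largest gap = 331.90° ⇒ minimal covering band is its complement: 360° − 331.90° = 28.10°.
Band runs from +0.12° eastward to +28.22°.

28.10°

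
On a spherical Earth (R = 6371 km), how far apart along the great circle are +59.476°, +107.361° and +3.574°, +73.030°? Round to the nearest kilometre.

Δλ = 73.030 − 107.361 = -34.331°.
Δφ = 3.574 − 59.476 = -55.902°.
a = sin²(Δφ/2) + cos φ₁ · cos φ₂ · sin²(Δλ/2) = 0.263849.
c = 2·atan2(√a, √(1−a)) = 1.07889 rad → d = 6371·c ≈ 6873.64 km.

6874 km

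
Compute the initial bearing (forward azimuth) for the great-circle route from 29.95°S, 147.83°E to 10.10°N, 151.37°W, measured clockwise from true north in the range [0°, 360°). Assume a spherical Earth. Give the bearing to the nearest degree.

Δλ = -151.37 − 147.83 = -299.20°; wrapped into (−180°, 180°]: 60.80°.
θ = atan2( sin Δλ · cos φ₂ , cos φ₁ · sin φ₂ − sin φ₁ · cos φ₂ · cos Δλ )
  = atan2(0.85939, 0.39174) = 65.495° → normalised to [0°, 360°): 65.495°.

65°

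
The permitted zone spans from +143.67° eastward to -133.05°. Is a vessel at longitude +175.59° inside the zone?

Band width going east from +143.67° to -133.05°: ((-133.05 − 143.67) mod 360) = 83.28°.
Offset of +175.59° east of the west edge: ((175.59 − 143.67) mod 360) = 31.92°.
31.92° ≤ 83.28° ⇒ inside.

Yes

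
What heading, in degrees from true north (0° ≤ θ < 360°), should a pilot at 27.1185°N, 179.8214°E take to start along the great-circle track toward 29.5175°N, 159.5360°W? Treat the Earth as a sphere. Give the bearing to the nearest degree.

Δλ = -159.5360 − 179.8214 = -339.3574°; wrapped into (−180°, 180°]: 20.6426°.
θ = atan2( sin Δλ · cos φ₂ , cos φ₁ · sin φ₂ − sin φ₁ · cos φ₂ · cos Δλ )
  = atan2(0.30678, 0.06733) = 77.622° → normalised to [0°, 360°): 77.622°.

78°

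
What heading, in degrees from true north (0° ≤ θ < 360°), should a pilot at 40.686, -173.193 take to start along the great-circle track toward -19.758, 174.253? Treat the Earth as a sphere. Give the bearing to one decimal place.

Δλ = 174.253 − -173.193 = 347.446°; wrapped into (−180°, 180°]: -12.554°.
θ = atan2( sin Δλ · cos φ₂ , cos φ₁ · sin φ₂ − sin φ₁ · cos φ₂ · cos Δλ )
  = atan2(-0.20456, -0.85521) = -166.548° → normalised to [0°, 360°): 193.452°.

193.5°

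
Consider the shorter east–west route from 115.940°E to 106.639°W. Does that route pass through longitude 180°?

Yes

Naïve |-106.639 − 115.940| = 222.579° > 180°, so the shorter arc goes the other way round — across 180°.
Signed shortest Δλ = ((-106.639 − 115.940 + 180) mod 360) − 180 = 137.421°.
Going east by 137.421° from +115.940° passes through 180° before reaching -106.639°.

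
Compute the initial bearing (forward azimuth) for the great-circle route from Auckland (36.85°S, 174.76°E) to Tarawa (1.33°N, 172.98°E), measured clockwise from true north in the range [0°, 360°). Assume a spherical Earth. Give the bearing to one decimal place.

357.1°

Δλ = 172.98 − 174.76 = -1.78°.
θ = atan2( sin Δλ · cos φ₂ , cos φ₁ · sin φ₂ − sin φ₁ · cos φ₂ · cos Δλ )
  = atan2(-0.03105, 0.61784) = -2.877° → normalised to [0°, 360°): 357.123°.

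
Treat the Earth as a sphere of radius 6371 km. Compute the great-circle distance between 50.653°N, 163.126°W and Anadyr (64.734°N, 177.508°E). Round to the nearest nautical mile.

Δλ = 177.508 − -163.126 = 340.634°; wrapped into (−180°, 180°]: -19.366°.
Δφ = 64.734 − 50.653 = 14.081°.
a = sin²(Δφ/2) + cos φ₁ · cos φ₂ · sin²(Δλ/2) = 0.022679.
c = 2·atan2(√a, √(1−a)) = 0.30234 rad → d = 6371·c ≈ 1926.23 km ≈ 1040.08 nmi.

1040 nmi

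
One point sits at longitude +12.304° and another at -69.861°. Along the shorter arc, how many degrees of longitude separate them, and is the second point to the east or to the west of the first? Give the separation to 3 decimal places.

Raw difference: -69.861 − 12.304 = -82.165°.
Normalise into (−180°, 180°]: -82.165° stays -82.165°.
Negative ⇒ the second point lies to the west; separation 82.165°.

82.165° west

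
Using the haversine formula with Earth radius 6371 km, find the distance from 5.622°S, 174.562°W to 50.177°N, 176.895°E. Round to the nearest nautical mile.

3380 nmi

Δλ = 176.895 − -174.562 = 351.457°; wrapped into (−180°, 180°]: -8.543°.
Δφ = 50.177 − -5.622 = 55.799°.
a = sin²(Δφ/2) + cos φ₁ · cos φ₂ · sin²(Δλ/2) = 0.222487.
c = 2·atan2(√a, √(1−a)) = 0.98240 rad → d = 6371·c ≈ 6258.88 km ≈ 3379.53 nmi.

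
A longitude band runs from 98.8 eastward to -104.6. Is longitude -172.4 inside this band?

Yes

Band width going east from +98.8° to -104.6°: ((-104.6 − 98.8) mod 360) = 156.6°.
Offset of -172.4° east of the west edge: ((-172.4 − 98.8) mod 360) = 88.8°.
88.8° ≤ 156.6° ⇒ inside.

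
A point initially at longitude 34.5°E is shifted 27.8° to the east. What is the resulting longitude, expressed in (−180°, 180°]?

62.3°E

Start at +34.5°; shift +27.8° → +62.3°.
+62.3° already lies in (−180°, 180°].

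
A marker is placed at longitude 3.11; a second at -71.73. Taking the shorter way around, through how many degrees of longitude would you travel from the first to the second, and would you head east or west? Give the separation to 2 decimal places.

74.84° west

Raw difference: -71.73 − 3.11 = -74.84°.
Normalise into (−180°, 180°]: -74.84° stays -74.84°.
Negative ⇒ the second point lies to the west; separation 74.84°.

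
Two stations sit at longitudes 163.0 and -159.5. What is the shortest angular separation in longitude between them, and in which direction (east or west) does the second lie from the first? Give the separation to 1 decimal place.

Raw difference: -159.5 − 163.0 = -322.5°.
Normalise into (−180°, 180°]: -322.5° + 360° = 37.5°.
Positive ⇒ the second point lies to the east; separation 37.5°.

37.5° east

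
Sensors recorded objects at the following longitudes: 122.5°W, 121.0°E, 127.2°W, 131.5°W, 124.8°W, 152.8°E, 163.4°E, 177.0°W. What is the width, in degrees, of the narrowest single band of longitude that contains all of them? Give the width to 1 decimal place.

116.5°

Sort the longitudes: -177.0°, -131.5°, -127.2°, -124.8°, -122.5°, +121.0°, +152.8°, +163.4°.
Eastward gaps between consecutive values (wrapping around): 45.5°, 4.3°, 2.4°, 2.3°, 243.5°, 31.8°, 10.6°, 19.6°.
Largest gap = 243.5° ⇒ minimal covering band is its complement: 360° − 243.5° = 116.5°.
Band runs from +121.0° eastward to -122.5°, crossing the antimeridian.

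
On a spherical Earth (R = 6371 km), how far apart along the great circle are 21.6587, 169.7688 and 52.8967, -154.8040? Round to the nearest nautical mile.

2480 nmi

Δλ = -154.8040 − 169.7688 = -324.5728°; wrapped into (−180°, 180°]: 35.4272°.
Δφ = 52.8967 − 21.6587 = 31.2380°.
a = sin²(Δφ/2) + cos φ₁ · cos φ₂ · sin²(Δλ/2) = 0.124392.
c = 2·atan2(√a, √(1−a)) = 0.72090 rad → d = 6371·c ≈ 4592.82 km ≈ 2479.93 nmi.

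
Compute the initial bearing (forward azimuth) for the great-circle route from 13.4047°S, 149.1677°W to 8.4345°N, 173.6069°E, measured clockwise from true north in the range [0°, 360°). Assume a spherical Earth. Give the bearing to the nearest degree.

299°

Δλ = 173.6069 − -149.1677 = 322.7746°; wrapped into (−180°, 180°]: -37.2254°.
θ = atan2( sin Δλ · cos φ₂ , cos φ₁ · sin φ₂ − sin φ₁ · cos φ₂ · cos Δλ )
  = atan2(-0.59841, 0.32528) = -61.472° → normalised to [0°, 360°): 298.528°.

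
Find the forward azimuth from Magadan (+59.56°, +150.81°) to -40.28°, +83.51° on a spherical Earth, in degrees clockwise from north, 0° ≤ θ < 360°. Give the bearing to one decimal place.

Δλ = 83.51 − 150.81 = -67.30°.
θ = atan2( sin Δλ · cos φ₂ , cos φ₁ · sin φ₂ − sin φ₁ · cos φ₂ · cos Δλ )
  = atan2(-0.70380, -0.58138) = -129.559° → normalised to [0°, 360°): 230.441°.

230.4°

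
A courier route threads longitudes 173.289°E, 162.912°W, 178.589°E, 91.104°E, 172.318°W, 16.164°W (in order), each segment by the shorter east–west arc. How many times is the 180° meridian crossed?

Leg 1: +173.289° → -162.912°, shortest Δλ = 23.799° (east) — crosses 180°.
Leg 2: -162.912° → +178.589°, shortest Δλ = -18.499° (west) — crosses 180°.
Leg 3: +178.589° → +91.104°, shortest Δλ = -87.485° (west) — does not cross 180°.
Leg 4: +91.104° → -172.318°, shortest Δλ = 96.578° (east) — crosses 180°.
Leg 5: -172.318° → -16.164°, shortest Δλ = 156.154° (east) — does not cross 180°.
Total crossings: 3.

3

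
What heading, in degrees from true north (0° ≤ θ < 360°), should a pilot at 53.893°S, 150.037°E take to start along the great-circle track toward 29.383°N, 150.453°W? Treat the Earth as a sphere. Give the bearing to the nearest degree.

Δλ = -150.453 − 150.037 = -300.490°; wrapped into (−180°, 180°]: 59.510°.
θ = atan2( sin Δλ · cos φ₂ , cos φ₁ · sin φ₂ − sin φ₁ · cos φ₂ · cos Δλ )
  = atan2(0.75087, 0.64633) = 49.279° → normalised to [0°, 360°): 49.279°.

49°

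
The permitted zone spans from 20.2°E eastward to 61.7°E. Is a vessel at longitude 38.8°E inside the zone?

Band width going east from +20.2° to +61.7°: ((61.7 − 20.2) mod 360) = 41.5°.
Offset of +38.8° east of the west edge: ((38.8 − 20.2) mod 360) = 18.6°.
18.6° ≤ 41.5° ⇒ inside.

Yes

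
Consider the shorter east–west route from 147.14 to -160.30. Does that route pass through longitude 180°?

Yes

Naïve |-160.30 − 147.14| = 307.44° > 180°, so the shorter arc goes the other way round — across 180°.
Signed shortest Δλ = ((-160.30 − 147.14 + 180) mod 360) − 180 = 52.56°.
Going east by 52.56° from +147.14° passes through 180° before reaching -160.30°.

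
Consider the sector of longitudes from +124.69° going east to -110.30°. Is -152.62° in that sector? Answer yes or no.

Band width going east from +124.69° to -110.30°: ((-110.30 − 124.69) mod 360) = 125.01°.
Offset of -152.62° east of the west edge: ((-152.62 − 124.69) mod 360) = 82.69°.
82.69° ≤ 125.01° ⇒ inside.

Yes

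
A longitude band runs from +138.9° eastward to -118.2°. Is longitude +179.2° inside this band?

Yes

Band width going east from +138.9° to -118.2°: ((-118.2 − 138.9) mod 360) = 102.9°.
Offset of +179.2° east of the west edge: ((179.2 − 138.9) mod 360) = 40.3°.
40.3° ≤ 102.9° ⇒ inside.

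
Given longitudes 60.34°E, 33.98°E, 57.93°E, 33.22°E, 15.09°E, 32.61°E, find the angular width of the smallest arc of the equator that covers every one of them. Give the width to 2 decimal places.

45.25°

Sort the longitudes: +15.09°, +32.61°, +33.22°, +33.98°, +57.93°, +60.34°.
Eastward gaps between consecutive values (wrapping around): 17.52°, 0.61°, 0.76°, 23.95°, 2.41°, 314.75°.
Largest gap = 314.75° ⇒ minimal covering band is its complement: 360° − 314.75° = 45.25°.
Band runs from +15.09° eastward to +60.34°.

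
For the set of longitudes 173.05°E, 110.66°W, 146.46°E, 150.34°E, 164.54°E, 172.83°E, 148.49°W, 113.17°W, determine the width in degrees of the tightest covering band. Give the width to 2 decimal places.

Sort the longitudes: -148.49°, -113.17°, -110.66°, +146.46°, +150.34°, +164.54°, +172.83°, +173.05°.
Eastward gaps between consecutive values (wrapping around): 35.32°, 2.51°, 257.12°, 3.88°, 14.20°, 8.29°, 0.22°, 38.46°.
Largest gap = 257.12° ⇒ minimal covering band is its complement: 360° − 257.12° = 102.88°.
Band runs from +146.46° eastward to -110.66°, crossing the antimeridian.

102.88°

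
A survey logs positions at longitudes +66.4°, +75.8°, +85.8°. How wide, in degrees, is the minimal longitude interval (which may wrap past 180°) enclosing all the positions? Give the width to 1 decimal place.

Sort the longitudes: +66.4°, +75.8°, +85.8°.
Eastward gaps between consecutive values (wrapping around): 9.4°, 10.0°, 340.6°.
Largest gap = 340.6° ⇒ minimal covering band is its complement: 360° − 340.6° = 19.4°.
Band runs from +66.4° eastward to +85.8°.

19.4°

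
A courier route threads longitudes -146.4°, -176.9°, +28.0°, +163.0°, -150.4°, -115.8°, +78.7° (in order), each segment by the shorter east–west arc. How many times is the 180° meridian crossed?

Leg 1: -146.4° → -176.9°, shortest Δλ = -30.5° (west) — does not cross 180°.
Leg 2: -176.9° → +28.0°, shortest Δλ = -155.1° (west) — crosses 180°.
Leg 3: +28.0° → +163.0°, shortest Δλ = 135.0° (east) — does not cross 180°.
Leg 4: +163.0° → -150.4°, shortest Δλ = 46.6° (east) — crosses 180°.
Leg 5: -150.4° → -115.8°, shortest Δλ = 34.6° (east) — does not cross 180°.
Leg 6: -115.8° → +78.7°, shortest Δλ = -165.5° (west) — crosses 180°.
Total crossings: 3.

3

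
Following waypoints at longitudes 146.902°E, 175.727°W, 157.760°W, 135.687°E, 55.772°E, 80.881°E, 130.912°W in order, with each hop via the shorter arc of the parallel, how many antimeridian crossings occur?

Leg 1: +146.902° → -175.727°, shortest Δλ = 37.371° (east) — crosses 180°.
Leg 2: -175.727° → -157.760°, shortest Δλ = 17.967° (east) — does not cross 180°.
Leg 3: -157.760° → +135.687°, shortest Δλ = -66.553° (west) — crosses 180°.
Leg 4: +135.687° → +55.772°, shortest Δλ = -79.915° (west) — does not cross 180°.
Leg 5: +55.772° → +80.881°, shortest Δλ = 25.109° (east) — does not cross 180°.
Leg 6: +80.881° → -130.912°, shortest Δλ = 148.207° (east) — crosses 180°.
Total crossings: 3.

3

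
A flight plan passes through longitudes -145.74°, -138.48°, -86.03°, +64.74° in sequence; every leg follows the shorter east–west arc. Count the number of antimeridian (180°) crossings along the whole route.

Leg 1: -145.74° → -138.48°, shortest Δλ = 7.26° (east) — does not cross 180°.
Leg 2: -138.48° → -86.03°, shortest Δλ = 52.45° (east) — does not cross 180°.
Leg 3: -86.03° → +64.74°, shortest Δλ = 150.77° (east) — does not cross 180°.
Total crossings: 0.

0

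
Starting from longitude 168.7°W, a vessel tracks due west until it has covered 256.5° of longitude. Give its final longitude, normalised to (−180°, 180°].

Start at -168.7°; shift −256.5° → -425.2°.
-425.2° lies outside (−180°, 180°]; add 360° → -65.2°.

65.2°W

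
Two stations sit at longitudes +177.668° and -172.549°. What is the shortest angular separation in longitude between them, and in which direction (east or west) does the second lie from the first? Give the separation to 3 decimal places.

9.783° east

Raw difference: -172.549 − 177.668 = -350.217°.
Normalise into (−180°, 180°]: -350.217° + 360° = 9.783°.
Positive ⇒ the second point lies to the east; separation 9.783°.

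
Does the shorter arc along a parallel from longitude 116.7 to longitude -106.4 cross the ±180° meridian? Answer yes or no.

Yes

Naïve |-106.4 − 116.7| = 223.1° > 180°, so the shorter arc goes the other way round — across 180°.
Signed shortest Δλ = ((-106.4 − 116.7 + 180) mod 360) − 180 = 136.9°.
Going east by 136.9° from +116.7° passes through 180° before reaching -106.4°.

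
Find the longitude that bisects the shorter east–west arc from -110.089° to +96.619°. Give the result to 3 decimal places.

Signed shortest Δλ from -110.089° to +96.619° is -153.292°.
Midpoint longitude = -110.089° + (-153.292°)/2 = -110.089° − 76.646° = -186.735°.
Normalise into (−180°, 180°]: +173.265°.
(The naïve average (-110.089 + +96.619)/2 = -6.735° is on the wrong side of the globe.)

+173.265°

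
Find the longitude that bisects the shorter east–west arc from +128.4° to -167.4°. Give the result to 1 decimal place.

+160.5°

Signed shortest Δλ from +128.4° to -167.4° is +64.2°.
Midpoint longitude = +128.4° + (+64.2°)/2 = +128.4° + 32.1° = +160.5°.
(The naïve average (+128.4 + -167.4)/2 = -19.5° is on the wrong side of the globe.)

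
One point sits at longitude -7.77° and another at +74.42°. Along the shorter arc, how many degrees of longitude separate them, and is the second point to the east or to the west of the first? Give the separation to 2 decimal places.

82.19° east

Raw difference: 74.42 − -7.77 = 82.19°.
Normalise into (−180°, 180°]: 82.19° stays 82.19°.
Positive ⇒ the second point lies to the east; separation 82.19°.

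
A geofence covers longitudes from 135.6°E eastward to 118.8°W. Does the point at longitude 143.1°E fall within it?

Yes

Band width going east from +135.6° to -118.8°: ((-118.8 − 135.6) mod 360) = 105.6°.
Offset of +143.1° east of the west edge: ((143.1 − 135.6) mod 360) = 7.5°.
7.5° ≤ 105.6° ⇒ inside.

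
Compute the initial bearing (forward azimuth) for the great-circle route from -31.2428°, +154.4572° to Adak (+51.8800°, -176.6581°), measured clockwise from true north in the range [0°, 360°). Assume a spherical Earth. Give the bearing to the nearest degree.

Δλ = -176.6581 − 154.4572 = -331.1153°; wrapped into (−180°, 180°]: 28.8847°.
θ = atan2( sin Δλ · cos φ₂ , cos φ₁ · sin φ₂ − sin φ₁ · cos φ₂ · cos Δλ )
  = atan2(0.29819, 0.95297) = 17.375° → normalised to [0°, 360°): 17.375°.

17°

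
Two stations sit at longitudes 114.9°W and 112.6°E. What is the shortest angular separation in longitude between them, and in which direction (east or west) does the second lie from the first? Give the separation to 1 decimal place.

132.5° west

Raw difference: 112.6 − -114.9 = 227.5°.
Normalise into (−180°, 180°]: 227.5° − 360° = -132.5°.
Negative ⇒ the second point lies to the west; separation 132.5°.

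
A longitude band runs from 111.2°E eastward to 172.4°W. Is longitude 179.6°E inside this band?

Yes

Band width going east from +111.2° to -172.4°: ((-172.4 − 111.2) mod 360) = 76.4°.
Offset of +179.6° east of the west edge: ((179.6 − 111.2) mod 360) = 68.4°.
68.4° ≤ 76.4° ⇒ inside.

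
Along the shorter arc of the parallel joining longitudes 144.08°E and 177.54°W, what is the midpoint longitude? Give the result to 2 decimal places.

Signed shortest Δλ from +144.08° to -177.54° is +38.38°.
Midpoint longitude = +144.08° + (+38.38°)/2 = +144.08° + 19.19° = +163.27°.
(The naïve average (+144.08 + -177.54)/2 = -16.73° is on the wrong side of the globe.)

163.27°E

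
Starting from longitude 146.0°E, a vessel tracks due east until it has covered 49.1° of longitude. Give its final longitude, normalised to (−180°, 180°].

Start at +146.0°; shift +49.1° → +195.1°.
+195.1° lies outside (−180°, 180°]; subtract 360° → -164.9°.

164.9°W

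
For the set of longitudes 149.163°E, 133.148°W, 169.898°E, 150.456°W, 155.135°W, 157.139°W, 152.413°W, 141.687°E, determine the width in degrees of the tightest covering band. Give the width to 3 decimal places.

Sort the longitudes: -157.139°, -155.135°, -152.413°, -150.456°, -133.148°, +141.687°, +149.163°, +169.898°.
Eastward gaps between consecutive values (wrapping around): 2.004°, 2.722°, 1.957°, 17.308°, 274.835°, 7.476°, 20.735°, 32.963°.
Largest gap = 274.835° ⇒ minimal covering band is its complement: 360° − 274.835° = 85.165°.
Band runs from +141.687° eastward to -133.148°, crossing the antimeridian.

85.165°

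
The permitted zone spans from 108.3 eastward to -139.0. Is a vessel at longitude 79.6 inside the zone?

Band width going east from +108.3° to -139.0°: ((-139.0 − 108.3) mod 360) = 112.7°.
Offset of +79.6° east of the west edge: ((79.6 − 108.3) mod 360) = 331.3°.
331.3° > 112.7° ⇒ outside.

No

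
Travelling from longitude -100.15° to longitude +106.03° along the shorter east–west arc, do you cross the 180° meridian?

Yes

Naïve |106.03 − -100.15| = 206.18° > 180°, so the shorter arc goes the other way round — across 180°.
Signed shortest Δλ = ((106.03 − -100.15 + 180) mod 360) − 180 = -153.82°.
Going west by 153.82° from -100.15° passes through 180° before reaching +106.03°.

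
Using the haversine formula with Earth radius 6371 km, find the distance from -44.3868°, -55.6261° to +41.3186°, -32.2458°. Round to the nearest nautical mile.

5298 nmi

Δλ = -32.2458 − -55.6261 = 23.3803°.
Δφ = 41.3186 − -44.3868 = 85.7054°.
a = sin²(Δφ/2) + cos φ₁ · cos φ₂ · sin²(Δλ/2) = 0.484593.
c = 2·atan2(√a, √(1−a)) = 1.53998 rad → d = 6371·c ≈ 9811.19 km ≈ 5297.62 nmi.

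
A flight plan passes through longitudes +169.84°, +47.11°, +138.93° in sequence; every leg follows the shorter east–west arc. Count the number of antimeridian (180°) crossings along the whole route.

0

Leg 1: +169.84° → +47.11°, shortest Δλ = -122.73° (west) — does not cross 180°.
Leg 2: +47.11° → +138.93°, shortest Δλ = 91.82° (east) — does not cross 180°.
Total crossings: 0.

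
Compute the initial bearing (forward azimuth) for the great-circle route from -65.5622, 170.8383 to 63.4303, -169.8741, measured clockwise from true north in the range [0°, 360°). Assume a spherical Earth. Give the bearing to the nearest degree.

11°

Δλ = -169.8741 − 170.8383 = -340.7124°; wrapped into (−180°, 180°]: 19.2876°.
θ = atan2( sin Δλ · cos φ₂ , cos φ₁ · sin φ₂ − sin φ₁ · cos φ₂ · cos Δλ )
  = atan2(0.14774, 0.75437) = 11.081° → normalised to [0°, 360°): 11.081°.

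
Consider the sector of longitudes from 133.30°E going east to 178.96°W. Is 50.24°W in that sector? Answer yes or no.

No

Band width going east from +133.30° to -178.96°: ((-178.96 − 133.30) mod 360) = 47.74°.
Offset of -50.24° east of the west edge: ((-50.24 − 133.30) mod 360) = 176.46°.
176.46° > 47.74° ⇒ outside.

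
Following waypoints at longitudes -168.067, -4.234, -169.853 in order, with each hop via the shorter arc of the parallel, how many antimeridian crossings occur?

0

Leg 1: -168.067° → -4.234°, shortest Δλ = 163.833° (east) — does not cross 180°.
Leg 2: -4.234° → -169.853°, shortest Δλ = -165.619° (west) — does not cross 180°.
Total crossings: 0.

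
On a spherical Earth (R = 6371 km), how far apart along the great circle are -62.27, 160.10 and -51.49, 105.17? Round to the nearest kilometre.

3423 km

Δλ = 105.17 − 160.10 = -54.93°.
Δφ = -51.49 − -62.27 = 10.78°.
a = sin²(Δφ/2) + cos φ₁ · cos φ₂ · sin²(Δλ/2) = 0.070451.
c = 2·atan2(√a, √(1−a)) = 0.53729 rad → d = 6371·c ≈ 3423.09 km.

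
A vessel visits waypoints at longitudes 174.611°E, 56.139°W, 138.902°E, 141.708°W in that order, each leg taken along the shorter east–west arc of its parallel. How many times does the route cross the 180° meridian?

3

Leg 1: +174.611° → -56.139°, shortest Δλ = 129.25° (east) — crosses 180°.
Leg 2: -56.139° → +138.902°, shortest Δλ = -164.959° (west) — crosses 180°.
Leg 3: +138.902° → -141.708°, shortest Δλ = 79.39° (east) — crosses 180°.
Total crossings: 3.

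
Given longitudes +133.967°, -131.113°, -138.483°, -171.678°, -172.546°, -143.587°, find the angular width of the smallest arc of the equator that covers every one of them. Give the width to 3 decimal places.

Sort the longitudes: -172.546°, -171.678°, -143.587°, -138.483°, -131.113°, +133.967°.
Eastward gaps between consecutive values (wrapping around): 0.868°, 28.091°, 5.104°, 7.370°, 265.080°, 53.487°.
Largest gap = 265.080° ⇒ minimal covering band is its complement: 360° − 265.080° = 94.920°.
Band runs from +133.967° eastward to -131.113°, crossing the antimeridian.

94.920°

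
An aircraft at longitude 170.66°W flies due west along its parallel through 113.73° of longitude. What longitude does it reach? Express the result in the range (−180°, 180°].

Start at -170.66°; shift −113.73° → -284.39°.
-284.39° lies outside (−180°, 180°]; add 360° → +75.61°.

75.61°E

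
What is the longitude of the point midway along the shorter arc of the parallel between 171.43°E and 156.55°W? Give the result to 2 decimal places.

172.56°W

Signed shortest Δλ from +171.43° to -156.55° is +32.02°.
Midpoint longitude = +171.43° + (+32.02°)/2 = +171.43° + 16.01° = +187.44°.
Normalise into (−180°, 180°]: -172.56°.
(The naïve average (+171.43 + -156.55)/2 = 7.44° is on the wrong side of the globe.)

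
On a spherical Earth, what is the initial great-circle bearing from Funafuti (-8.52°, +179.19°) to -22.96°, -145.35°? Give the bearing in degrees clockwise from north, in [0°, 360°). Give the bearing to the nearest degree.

117°

Δλ = -145.35 − 179.19 = -324.54°; wrapped into (−180°, 180°]: 35.46°.
θ = atan2( sin Δλ · cos φ₂ , cos φ₁ · sin φ₂ − sin φ₁ · cos φ₂ · cos Δλ )
  = atan2(0.53417, -0.27467) = 117.212° → normalised to [0°, 360°): 117.212°.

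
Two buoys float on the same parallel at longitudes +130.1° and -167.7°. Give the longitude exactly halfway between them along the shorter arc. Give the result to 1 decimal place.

+161.2°

Signed shortest Δλ from +130.1° to -167.7° is +62.2°.
Midpoint longitude = +130.1° + (+62.2°)/2 = +130.1° + 31.1° = +161.2°.
(The naïve average (+130.1 + -167.7)/2 = -18.8° is on the wrong side of the globe.)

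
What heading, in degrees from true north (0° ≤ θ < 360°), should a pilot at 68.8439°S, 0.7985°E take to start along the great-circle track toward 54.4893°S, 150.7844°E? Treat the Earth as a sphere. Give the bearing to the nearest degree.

159°

Δλ = 150.7844 − 0.7985 = 149.9859°.
θ = atan2( sin Δλ · cos φ₂ , cos φ₁ · sin φ₂ − sin φ₁ · cos φ₂ · cos Δλ )
  = atan2(0.29055, -0.76285) = 159.149° → normalised to [0°, 360°): 159.149°.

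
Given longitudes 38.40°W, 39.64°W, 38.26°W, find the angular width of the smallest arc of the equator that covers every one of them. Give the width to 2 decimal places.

Sort the longitudes: -39.64°, -38.40°, -38.26°.
Eastward gaps between consecutive values (wrapping around): 1.24°, 0.14°, 358.62°.
Largest gap = 358.62° ⇒ minimal covering band is its complement: 360° − 358.62° = 1.38°.
Band runs from -39.64° eastward to -38.26°.

1.38°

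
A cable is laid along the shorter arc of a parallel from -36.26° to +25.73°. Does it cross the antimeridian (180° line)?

Signed shortest Δλ = ((25.73 − -36.26 + 180) mod 360) − 180 = 61.99°.
Going east by 61.99° from -36.26° reaches +25.73° without touching 180°.

No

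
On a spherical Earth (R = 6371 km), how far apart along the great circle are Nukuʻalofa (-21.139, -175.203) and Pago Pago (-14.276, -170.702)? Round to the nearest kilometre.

900 km

Δλ = -170.702 − -175.203 = 4.501°.
Δφ = -14.276 − -21.139 = 6.863°.
a = sin²(Δφ/2) + cos φ₁ · cos φ₂ · sin²(Δλ/2) = 0.004976.
c = 2·atan2(√a, √(1−a)) = 0.14121 rad → d = 6371·c ≈ 899.62 km.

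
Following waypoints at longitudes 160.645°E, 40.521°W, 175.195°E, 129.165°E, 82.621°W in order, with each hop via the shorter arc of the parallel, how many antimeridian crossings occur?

3

Leg 1: +160.645° → -40.521°, shortest Δλ = 158.834° (east) — crosses 180°.
Leg 2: -40.521° → +175.195°, shortest Δλ = -144.284° (west) — crosses 180°.
Leg 3: +175.195° → +129.165°, shortest Δλ = -46.03° (west) — does not cross 180°.
Leg 4: +129.165° → -82.621°, shortest Δλ = 148.214° (east) — crosses 180°.
Total crossings: 3.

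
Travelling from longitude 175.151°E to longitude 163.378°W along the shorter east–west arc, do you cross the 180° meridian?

Yes

Naïve |-163.378 − 175.151| = 338.529° > 180°, so the shorter arc goes the other way round — across 180°.
Signed shortest Δλ = ((-163.378 − 175.151 + 180) mod 360) − 180 = 21.471°.
Going east by 21.471° from +175.151° passes through 180° before reaching -163.378°.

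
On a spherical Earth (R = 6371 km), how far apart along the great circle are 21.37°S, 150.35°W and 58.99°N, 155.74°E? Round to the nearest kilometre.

10197 km

Δλ = 155.74 − -150.35 = 306.09°; wrapped into (−180°, 180°]: -53.91°.
Δφ = 58.99 − -21.37 = 80.36°.
a = sin²(Δφ/2) + cos φ₁ · cos φ₂ · sin²(Δλ/2) = 0.514850.
c = 2·atan2(√a, √(1−a)) = 1.60050 rad → d = 6371·c ≈ 10196.79 km.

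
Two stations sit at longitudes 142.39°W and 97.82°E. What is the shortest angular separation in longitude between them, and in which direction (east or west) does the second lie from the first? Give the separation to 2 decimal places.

119.79° west

Raw difference: 97.82 − -142.39 = 240.21°.
Normalise into (−180°, 180°]: 240.21° − 360° = -119.79°.
Negative ⇒ the second point lies to the west; separation 119.79°.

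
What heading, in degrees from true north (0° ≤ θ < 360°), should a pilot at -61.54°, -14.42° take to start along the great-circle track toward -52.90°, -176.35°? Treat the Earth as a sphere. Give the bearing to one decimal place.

Δλ = -176.35 − -14.42 = -161.93°.
θ = atan2( sin Δλ · cos φ₂ , cos φ₁ · sin φ₂ − sin φ₁ · cos φ₂ · cos Δλ )
  = atan2(-0.18710, -0.88424) = -168.053° → normalised to [0°, 360°): 191.947°.

191.9°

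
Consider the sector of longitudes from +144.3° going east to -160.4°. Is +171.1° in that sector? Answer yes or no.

Band width going east from +144.3° to -160.4°: ((-160.4 − 144.3) mod 360) = 55.3°.
Offset of +171.1° east of the west edge: ((171.1 − 144.3) mod 360) = 26.8°.
26.8° ≤ 55.3° ⇒ inside.

Yes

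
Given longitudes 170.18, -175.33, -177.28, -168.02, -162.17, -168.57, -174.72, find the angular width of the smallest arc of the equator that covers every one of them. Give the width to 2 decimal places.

Sort the longitudes: -177.28°, -175.33°, -174.72°, -168.57°, -168.02°, -162.17°, +170.18°.
Eastward gaps between consecutive values (wrapping around): 1.95°, 0.61°, 6.15°, 0.55°, 5.85°, 332.35°, 12.54°.
Largest gap = 332.35° ⇒ minimal covering band is its complement: 360° − 332.35° = 27.65°.
Band runs from +170.18° eastward to -162.17°, crossing the antimeridian.

27.65°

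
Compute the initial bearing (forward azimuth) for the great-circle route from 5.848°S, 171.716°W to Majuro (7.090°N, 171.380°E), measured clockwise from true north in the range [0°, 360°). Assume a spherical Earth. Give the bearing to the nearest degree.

307°

Δλ = 171.380 − -171.716 = 343.096°; wrapped into (−180°, 180°]: -16.904°.
θ = atan2( sin Δλ · cos φ₂ , cos φ₁ · sin φ₂ − sin φ₁ · cos φ₂ · cos Δλ )
  = atan2(-0.28855, 0.21953) = -52.736° → normalised to [0°, 360°): 307.264°.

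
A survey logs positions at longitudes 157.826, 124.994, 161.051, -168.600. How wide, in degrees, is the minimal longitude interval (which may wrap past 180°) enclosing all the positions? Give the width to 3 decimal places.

Sort the longitudes: -168.600°, +124.994°, +157.826°, +161.051°.
Eastward gaps between consecutive values (wrapping around): 293.594°, 32.832°, 3.225°, 30.349°.
Largest gap = 293.594° ⇒ minimal covering band is its complement: 360° − 293.594° = 66.406°.
Band runs from +124.994° eastward to -168.600°, crossing the antimeridian.

66.406°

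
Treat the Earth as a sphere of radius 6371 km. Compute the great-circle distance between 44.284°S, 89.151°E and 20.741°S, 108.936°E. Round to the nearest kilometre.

Δλ = 108.936 − 89.151 = 19.785°.
Δφ = -20.741 − -44.284 = 23.543°.
a = sin²(Δφ/2) + cos φ₁ · cos φ₂ · sin²(Δλ/2) = 0.061380.
c = 2·atan2(√a, √(1−a)) = 0.50071 rad → d = 6371·c ≈ 3190.05 km.

3190 km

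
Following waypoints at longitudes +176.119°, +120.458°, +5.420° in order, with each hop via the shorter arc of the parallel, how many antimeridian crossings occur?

0

Leg 1: +176.119° → +120.458°, shortest Δλ = -55.661° (west) — does not cross 180°.
Leg 2: +120.458° → +5.420°, shortest Δλ = -115.038° (west) — does not cross 180°.
Total crossings: 0.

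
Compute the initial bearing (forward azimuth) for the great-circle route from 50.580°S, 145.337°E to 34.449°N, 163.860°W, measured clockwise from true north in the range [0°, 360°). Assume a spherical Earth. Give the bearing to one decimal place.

40.0°

Δλ = -163.860 − 145.337 = -309.197°; wrapped into (−180°, 180°]: 50.803°.
θ = atan2( sin Δλ · cos φ₂ , cos φ₁ · sin φ₂ − sin φ₁ · cos φ₂ · cos Δλ )
  = atan2(0.63907, 0.76180) = 39.993° → normalised to [0°, 360°): 39.993°.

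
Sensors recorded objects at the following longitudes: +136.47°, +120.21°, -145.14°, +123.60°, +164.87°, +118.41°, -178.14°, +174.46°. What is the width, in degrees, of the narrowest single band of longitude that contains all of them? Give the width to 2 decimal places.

Sort the longitudes: -178.14°, -145.14°, +118.41°, +120.21°, +123.60°, +136.47°, +164.87°, +174.46°.
Eastward gaps between consecutive values (wrapping around): 33.00°, 263.55°, 1.80°, 3.39°, 12.87°, 28.40°, 9.59°, 7.40°.
Largest gap = 263.55° ⇒ minimal covering band is its complement: 360° − 263.55° = 96.45°.
Band runs from +118.41° eastward to -145.14°, crossing the antimeridian.

96.45°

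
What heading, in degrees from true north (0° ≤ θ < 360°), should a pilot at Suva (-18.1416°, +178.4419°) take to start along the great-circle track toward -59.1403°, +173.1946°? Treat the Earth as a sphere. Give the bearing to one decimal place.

184.1°

Δλ = 173.1946 − 178.4419 = -5.2473°.
θ = atan2( sin Δλ · cos φ₂ , cos φ₁ · sin φ₂ − sin φ₁ · cos φ₂ · cos Δλ )
  = atan2(-0.04691, -0.65671) = -175.914° → normalised to [0°, 360°): 184.086°.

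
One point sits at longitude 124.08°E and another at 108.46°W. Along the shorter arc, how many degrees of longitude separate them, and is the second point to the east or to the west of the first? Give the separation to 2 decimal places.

Raw difference: -108.46 − 124.08 = -232.54°.
Normalise into (−180°, 180°]: -232.54° + 360° = 127.46°.
Positive ⇒ the second point lies to the east; separation 127.46°.

127.46° east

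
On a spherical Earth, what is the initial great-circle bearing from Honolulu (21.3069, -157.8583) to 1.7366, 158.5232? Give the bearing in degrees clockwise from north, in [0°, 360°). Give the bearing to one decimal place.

Δλ = 158.5232 − -157.8583 = 316.3815°; wrapped into (−180°, 180°]: -43.6185°.
θ = atan2( sin Δλ · cos φ₂ , cos φ₁ · sin φ₂ − sin φ₁ · cos φ₂ · cos Δλ )
  = atan2(-0.68954, -0.23470) = -108.797° → normalised to [0°, 360°): 251.203°.

251.2°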